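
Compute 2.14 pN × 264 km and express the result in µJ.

0.56496 µJ

2.14 × 10^-12 × 264 × 10^3 = 564.96 × 10^-9 J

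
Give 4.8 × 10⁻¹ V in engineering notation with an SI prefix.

480 mV

= 480 × 10⁻³ V; 10⁻³ is milli.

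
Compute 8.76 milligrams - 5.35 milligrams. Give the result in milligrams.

In milligrams:
  8.76 milligrams → 8.76
  5.35 milligrams → 5.35
Difference: 8.76 - 5.35 = 3.41

3.41 milligrams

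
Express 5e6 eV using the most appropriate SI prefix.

5 MeV

= 5e6 eV; 1e6 is mega.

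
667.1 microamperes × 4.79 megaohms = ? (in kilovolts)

3.195409 kilovolts

667.1e-6 × 4.79e6 = 3195.409 V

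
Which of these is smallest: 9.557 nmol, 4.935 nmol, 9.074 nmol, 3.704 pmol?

3.704 pmol

9.557 nmol = 0.000000009557 mol
4.935 nmol = 0.000000004935 mol
9.074 nmol = 0.000000009074 mol
3.704 pmol = 0.000000000003704 mol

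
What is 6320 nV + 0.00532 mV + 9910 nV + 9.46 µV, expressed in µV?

31.01 µV

In µV:
  6320 nV = 6320 × 10⁻³ µV = 6.32
  0.00532 mV = 0.00532 × 10³ µV = 5.32
  9910 nV = 9910 × 10⁻³ µV = 9.91
  9.46 µV → 9.46
Sum: 6.32 + 5.32 + 9.91 + 9.46 = 31.01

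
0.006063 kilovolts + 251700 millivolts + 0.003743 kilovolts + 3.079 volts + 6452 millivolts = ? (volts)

In volts:
  0.006063 kilovolts = 0.006063e3 volts = 6.063
  251700 millivolts = 251700e-3 volts = 251.7
  0.003743 kilovolts = 0.003743e3 volts = 3.743
  3.079 volts → 3.079
  6452 millivolts = 6452e-3 volts = 6.452
Sum: 6.063 + 251.7 + 3.743 + 3.079 + 6.452 = 271.037

271.037 volts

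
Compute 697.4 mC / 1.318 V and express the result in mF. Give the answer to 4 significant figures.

529.1 mF

(697.4 × 10^-3) / (1.318) = 529.135 × 10^-3 F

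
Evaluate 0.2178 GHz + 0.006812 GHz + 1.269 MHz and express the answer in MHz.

In MHz:
  0.2178 GHz = 0.2178 × 10³ MHz = 217.8
  0.006812 GHz = 0.006812 × 10³ MHz = 6.812
  1.269 MHz → 1.269
Sum: 217.8 + 6.812 + 1.269 = 225.881

225.881 MHz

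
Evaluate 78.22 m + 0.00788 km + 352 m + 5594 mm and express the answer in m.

443.694 m

In m:
  78.22 m → 78.22
  0.00788 km = 0.00788e3 m = 7.88
  352 m → 352
  5594 mm = 5594e-3 m = 5.594
Sum: 78.22 + 7.88 + 352 + 5.594 = 443.694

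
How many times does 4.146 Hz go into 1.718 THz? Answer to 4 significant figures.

(1.718 × 10^12) / (4.146) = 0.41438 × 10^12

414400000000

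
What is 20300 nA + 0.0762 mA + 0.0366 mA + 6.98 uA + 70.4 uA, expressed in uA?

In uA:
  20300 nA = 20300e-3 uA = 20.3
  0.0762 mA = 0.0762e3 uA = 76.2
  0.0366 mA = 0.0366e3 uA = 36.6
  6.98 uA → 6.98
  70.4 uA → 70.4
Sum: 20.3 + 76.2 + 36.6 + 6.98 + 70.4 = 210.48

210.48 uA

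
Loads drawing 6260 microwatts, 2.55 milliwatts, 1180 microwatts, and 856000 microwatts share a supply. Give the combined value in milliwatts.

865.99 milliwatts

In milliwatts:
  6260 microwatts = 6260 × 10⁻³ milliwatts = 6.26
  2.55 milliwatts → 2.55
  1180 microwatts = 1180 × 10⁻³ milliwatts = 1.18
  856000 microwatts = 856000 × 10⁻³ milliwatts = 856
Sum: 6.26 + 2.55 + 1.18 + 856 = 865.99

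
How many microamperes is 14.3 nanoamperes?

nano = 10⁻⁹, micro = 10⁻⁶; factor is 10⁻³.
14.3 × 10⁻³ = 0.0143

0.0143 microamperes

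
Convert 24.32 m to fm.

24320000000000000 fm

(no prefix) = 1e0, femto = 1e-15; factor is 1e15.
24.32 × 1e15 = 24320000000000000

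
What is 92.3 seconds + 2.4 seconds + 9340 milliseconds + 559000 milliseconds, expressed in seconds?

663.04 seconds

In seconds:
  92.3 seconds → 92.3
  2.4 seconds → 2.4
  9340 milliseconds = 9340e-3 seconds = 9.34
  559000 milliseconds = 559000e-3 seconds = 559
Sum: 92.3 + 2.4 + 9.34 + 559 = 663.04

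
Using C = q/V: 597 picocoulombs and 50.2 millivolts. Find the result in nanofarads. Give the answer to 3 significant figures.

(597 × 10^-12) / (50.2 × 10^-3) = 11.892 × 10^-9 F

11.9 nanofarads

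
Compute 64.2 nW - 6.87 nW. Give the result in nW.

In nW:
  64.2 nW → 64.2
  6.87 nW → 6.87
Difference: 64.2 - 6.87 = 57.33

57.33 nW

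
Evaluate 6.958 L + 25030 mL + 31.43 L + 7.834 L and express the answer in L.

In L:
  6.958 L → 6.958
  25030 mL = 25030 × 10^-3 L = 25.03
  31.43 L → 31.43
  7.834 L → 7.834
Sum: 6.958 + 25.03 + 31.43 + 7.834 = 71.252

71.252 L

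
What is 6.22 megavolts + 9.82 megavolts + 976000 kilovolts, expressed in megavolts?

992.04 megavolts

In megavolts:
  6.22 megavolts → 6.22
  9.82 megavolts → 9.82
  976000 kilovolts = 976000e-3 megavolts = 976
Sum: 6.22 + 9.82 + 976 = 992.04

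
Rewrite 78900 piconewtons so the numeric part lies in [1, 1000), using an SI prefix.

= 78.9 × 10^-9 newtons; 10^-9 is nano.

78.9 nanonewtons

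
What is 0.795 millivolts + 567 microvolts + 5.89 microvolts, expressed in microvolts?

In microvolts:
  0.795 millivolts = 0.795e3 microvolts = 795
  567 microvolts → 567
  5.89 microvolts → 5.89
Sum: 795 + 567 + 5.89 = 1367.89

1367.89 microvolts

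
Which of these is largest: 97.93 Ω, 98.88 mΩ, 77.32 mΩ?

97.93 Ω

97.93 Ω = 97.93 Ω
98.88 mΩ = 0.09888 Ω
77.32 mΩ = 0.07732 Ω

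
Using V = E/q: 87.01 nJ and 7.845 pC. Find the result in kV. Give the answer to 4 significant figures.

(87.01 × 10⁻⁹) / (7.845 × 10⁻¹²) = 11.0911 × 10³ V

11.09 kV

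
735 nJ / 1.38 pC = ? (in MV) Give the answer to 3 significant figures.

(735e-9) / (1.38e-12) = 532.61e3 V

0.533 MV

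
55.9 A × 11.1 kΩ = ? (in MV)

55.9 × 11.1 × 10^3 = 620.49 × 10^3 V

0.62049 MV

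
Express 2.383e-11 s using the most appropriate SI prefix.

23.83 ps

= 23.83e-12 s; 1e-12 is pico.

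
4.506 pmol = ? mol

0.000000000004506 mol

pico = 10⁻¹², (no prefix) = 10⁰; factor is 10⁻¹².
4.506 × 10⁻¹² = 0.000000000004506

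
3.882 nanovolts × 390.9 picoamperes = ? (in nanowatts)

3.882 × 10⁻⁹ × 390.9 × 10⁻¹² = 1517.4738 × 10⁻²¹ W

0.0000000015174738 nanowatts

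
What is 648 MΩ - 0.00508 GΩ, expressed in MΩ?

In MΩ:
  648 MΩ → 648
  0.00508 GΩ = 0.00508 × 10^3 MΩ = 5.08
Difference: 648 - 5.08 = 642.92

642.92 MΩ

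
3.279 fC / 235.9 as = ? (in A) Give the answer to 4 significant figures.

(3.279 × 10⁻¹⁵) / (235.9 × 10⁻¹⁸) = 0.0139 × 10³ A

13.90 A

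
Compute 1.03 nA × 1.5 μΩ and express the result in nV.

0.000001545 nV

1.03e-9 × 1.5e-6 = 1.545e-15 V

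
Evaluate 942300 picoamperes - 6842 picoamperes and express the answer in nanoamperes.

In nanoamperes:
  942300 picoamperes = 942300 × 10^-3 nanoamperes = 942.3
  6842 picoamperes = 6842 × 10^-3 nanoamperes = 6.842
Difference: 942.3 - 6.842 = 935.458

935.458 nanoamperes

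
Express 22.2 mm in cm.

2.22 cm

milli = 10^-3, centi = 10^-2; factor is 10^-1.
22.2 × 10^-1 = 2.22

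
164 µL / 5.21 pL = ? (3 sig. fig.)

(164e-6) / (5.21e-12) = 31.48e6

31500000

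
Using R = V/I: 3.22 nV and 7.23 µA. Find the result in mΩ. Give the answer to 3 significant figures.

0.445 mΩ

(3.22e-9) / (7.23e-6) = 0.44537e-3 Ω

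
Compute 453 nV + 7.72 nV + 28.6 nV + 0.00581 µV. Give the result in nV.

495.13 nV

In nV:
  453 nV → 453
  7.72 nV → 7.72
  28.6 nV → 28.6
  0.00581 µV = 0.00581e3 nV = 5.81
Sum: 453 + 7.72 + 28.6 + 5.81 = 495.13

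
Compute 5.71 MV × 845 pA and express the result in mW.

4.82495 mW

5.71 × 10^6 × 845 × 10^-12 = 4824.95 × 10^-6 W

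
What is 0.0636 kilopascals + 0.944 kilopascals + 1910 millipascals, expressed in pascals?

In pascals:
  0.0636 kilopascals = 0.0636 × 10³ pascals = 63.6
  0.944 kilopascals = 0.944 × 10³ pascals = 944
  1910 millipascals = 1910 × 10⁻³ pascals = 1.91
Sum: 63.6 + 944 + 1.91 = 1009.51

1009.51 pascals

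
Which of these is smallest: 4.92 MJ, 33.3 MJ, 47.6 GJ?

4.92 MJ = 4920000 J
33.3 MJ = 33300000 J
47.6 GJ = 47600000000 J

4.92 MJ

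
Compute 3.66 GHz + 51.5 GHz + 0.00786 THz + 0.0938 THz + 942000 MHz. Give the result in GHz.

1098.82 GHz

In GHz:
  3.66 GHz → 3.66
  51.5 GHz → 51.5
  0.00786 THz = 0.00786 × 10^3 GHz = 7.86
  0.0938 THz = 0.0938 × 10^3 GHz = 93.8
  942000 MHz = 942000 × 10^-3 GHz = 942
Sum: 3.66 + 51.5 + 7.86 + 93.8 + 942 = 1098.82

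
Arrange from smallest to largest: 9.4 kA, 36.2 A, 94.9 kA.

9.4 kA = 9400 A
36.2 A = 36.2 A
94.9 kA = 94900 A

36.2 A < 9.4 kA < 94.9 kA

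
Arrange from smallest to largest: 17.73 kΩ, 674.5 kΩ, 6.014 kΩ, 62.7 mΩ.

17.73 kΩ = 17730 Ω
674.5 kΩ = 674500 Ω
6.014 kΩ = 6014 Ω
62.7 mΩ = 0.0627 Ω

62.7 mΩ < 6.014 kΩ < 17.73 kΩ < 674.5 kΩ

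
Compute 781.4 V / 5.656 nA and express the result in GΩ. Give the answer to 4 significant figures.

(781.4) / (5.656 × 10^-9) = 138.154 × 10^9 Ω

138.2 GΩ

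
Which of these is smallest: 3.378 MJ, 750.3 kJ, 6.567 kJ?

3.378 MJ = 3378000 J
750.3 kJ = 750300 J
6.567 kJ = 6567 J

6.567 kJ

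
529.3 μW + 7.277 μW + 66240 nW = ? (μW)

In μW:
  529.3 μW → 529.3
  7.277 μW → 7.277
  66240 nW = 66240 × 10^-3 μW = 66.24
Sum: 529.3 + 7.277 + 66.24 = 602.817

602.817 μW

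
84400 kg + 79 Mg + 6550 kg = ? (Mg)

In Mg:
  84400 kg = 84400 × 10^-3 Mg = 84.4
  79 Mg → 79
  6550 kg = 6550 × 10^-3 Mg = 6.55
Sum: 84.4 + 79 + 6.55 = 169.95

169.95 Mg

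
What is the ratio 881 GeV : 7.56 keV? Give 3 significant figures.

117000000

(881 × 10⁹) / (7.56 × 10³) = 116.5 × 10⁶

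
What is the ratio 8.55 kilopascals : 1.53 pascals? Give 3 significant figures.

(8.55 × 10^3) / (1.53) = 5.588 × 10^3

5590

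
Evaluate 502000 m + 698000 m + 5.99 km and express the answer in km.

1205.99 km

In km:
  502000 m = 502000e-3 km = 502
  698000 m = 698000e-3 km = 698
  5.99 km → 5.99
Sum: 502 + 698 + 5.99 = 1205.99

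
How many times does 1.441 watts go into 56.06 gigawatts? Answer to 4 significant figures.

38900000000

(56.06e9) / (1.441) = 38.904e9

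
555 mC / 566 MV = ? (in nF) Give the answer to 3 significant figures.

0.981 nF

(555e-3) / (566e6) = 0.98057e-9 F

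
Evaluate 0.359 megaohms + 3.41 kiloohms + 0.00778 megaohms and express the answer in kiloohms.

In kiloohms:
  0.359 megaohms = 0.359e3 kiloohms = 359
  3.41 kiloohms → 3.41
  0.00778 megaohms = 0.00778e3 kiloohms = 7.78
Sum: 359 + 3.41 + 7.78 = 370.19

370.19 kiloohms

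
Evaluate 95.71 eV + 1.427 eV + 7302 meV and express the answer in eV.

104.439 eV

In eV:
  95.71 eV → 95.71
  1.427 eV → 1.427
  7302 meV = 7302 × 10⁻³ eV = 7.302
Sum: 95.71 + 1.427 + 7.302 = 104.439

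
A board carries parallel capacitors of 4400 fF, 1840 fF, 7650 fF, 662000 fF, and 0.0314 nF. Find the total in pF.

707.29 pF

In pF:
  4400 fF = 4400 × 10^-3 pF = 4.4
  1840 fF = 1840 × 10^-3 pF = 1.84
  7650 fF = 7650 × 10^-3 pF = 7.65
  662000 fF = 662000 × 10^-3 pF = 662
  0.0314 nF = 0.0314 × 10^3 pF = 31.4
Sum: 4.4 + 1.84 + 7.65 + 662 + 31.4 = 707.29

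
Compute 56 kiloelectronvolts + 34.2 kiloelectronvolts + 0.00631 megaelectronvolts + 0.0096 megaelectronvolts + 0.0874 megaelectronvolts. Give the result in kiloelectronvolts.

In kiloelectronvolts:
  56 kiloelectronvolts → 56
  34.2 kiloelectronvolts → 34.2
  0.00631 megaelectronvolts = 0.00631 × 10^3 kiloelectronvolts = 6.31
  0.0096 megaelectronvolts = 0.0096 × 10^3 kiloelectronvolts = 9.6
  0.0874 megaelectronvolts = 0.0874 × 10^3 kiloelectronvolts = 87.4
Sum: 56 + 34.2 + 6.31 + 9.6 + 87.4 = 193.51

193.51 kiloelectronvolts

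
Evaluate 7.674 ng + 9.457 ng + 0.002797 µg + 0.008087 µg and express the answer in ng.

In ng:
  7.674 ng → 7.674
  9.457 ng → 9.457
  0.002797 µg = 0.002797 × 10^3 ng = 2.797
  0.008087 µg = 0.008087 × 10^3 ng = 8.087
Sum: 7.674 + 9.457 + 2.797 + 8.087 = 28.015

28.015 ng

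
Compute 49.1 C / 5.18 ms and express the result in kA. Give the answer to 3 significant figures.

(49.1) / (5.18e-3) = 9.4788e3 A

9.48 kA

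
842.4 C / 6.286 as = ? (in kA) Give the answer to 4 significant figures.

(842.4) / (6.286 × 10⁻¹⁸) = 134.012 × 10¹⁸ A

134000000000000000 kA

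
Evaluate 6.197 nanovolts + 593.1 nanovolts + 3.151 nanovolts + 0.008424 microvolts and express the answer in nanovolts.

In nanovolts:
  6.197 nanovolts → 6.197
  593.1 nanovolts → 593.1
  3.151 nanovolts → 3.151
  0.008424 microvolts = 0.008424e3 nanovolts = 8.424
Sum: 6.197 + 593.1 + 3.151 + 8.424 = 610.872

610.872 nanovolts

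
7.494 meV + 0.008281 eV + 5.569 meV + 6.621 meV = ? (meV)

In meV:
  7.494 meV → 7.494
  0.008281 eV = 0.008281 × 10^3 meV = 8.281
  5.569 meV → 5.569
  6.621 meV → 6.621
Sum: 7.494 + 8.281 + 5.569 + 6.621 = 27.965

27.965 meV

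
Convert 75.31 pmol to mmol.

pico = 10^-12, milli = 10^-3; factor is 10^-9.
75.31 × 10^-9 = 0.00000007531

0.00000007531 mmol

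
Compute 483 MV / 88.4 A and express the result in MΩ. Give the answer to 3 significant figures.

5.46 MΩ

(483e6) / (88.4) = 5.4638e6 Ω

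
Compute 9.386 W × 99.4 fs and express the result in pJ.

9.386 × 99.4 × 10⁻¹⁵ = 932.9684 × 10⁻¹⁵ J

0.9329684 pJ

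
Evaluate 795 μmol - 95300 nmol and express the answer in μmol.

In μmol:
  795 μmol → 795
  95300 nmol = 95300e-3 μmol = 95.3
Difference: 795 - 95.3 = 699.7

699.7 μmol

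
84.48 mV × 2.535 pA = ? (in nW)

0.0002141568 nW

84.48e-3 × 2.535e-12 = 214.1568e-15 W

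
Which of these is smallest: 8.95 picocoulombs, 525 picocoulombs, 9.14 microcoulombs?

8.95 picocoulombs

8.95 picocoulombs = 0.00000000000895 coulombs
525 picocoulombs = 0.000000000525 coulombs
9.14 microcoulombs = 0.00000914 coulombs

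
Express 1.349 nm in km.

0.000000000001349 km

nano = 10⁻⁹, kilo = 10³; factor is 10⁻¹².
1.349 × 10⁻¹² = 0.000000000001349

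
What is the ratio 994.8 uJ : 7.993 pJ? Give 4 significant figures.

124500000

(994.8 × 10⁻⁶) / (7.993 × 10⁻¹²) = 124.46 × 10⁶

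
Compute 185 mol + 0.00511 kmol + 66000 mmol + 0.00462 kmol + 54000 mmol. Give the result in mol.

314.73 mol

In mol:
  185 mol → 185
  0.00511 kmol = 0.00511 × 10³ mol = 5.11
  66000 mmol = 66000 × 10⁻³ mol = 66
  0.00462 kmol = 0.00462 × 10³ mol = 4.62
  54000 mmol = 54000 × 10⁻³ mol = 54
Sum: 185 + 5.11 + 66 + 4.62 + 54 = 314.73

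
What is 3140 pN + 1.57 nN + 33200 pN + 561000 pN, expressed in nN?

In nN:
  3140 pN = 3140 × 10⁻³ nN = 3.14
  1.57 nN → 1.57
  33200 pN = 33200 × 10⁻³ nN = 33.2
  561000 pN = 561000 × 10⁻³ nN = 561
Sum: 3.14 + 1.57 + 33.2 + 561 = 598.91

598.91 nN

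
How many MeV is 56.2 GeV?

56200 MeV

giga = 10^9, mega = 10^6; factor is 10^3.
56.2 × 10^3 = 56200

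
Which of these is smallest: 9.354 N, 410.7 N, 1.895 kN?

9.354 N

9.354 N = 9.354 N
410.7 N = 410.7 N
1.895 kN = 1895 N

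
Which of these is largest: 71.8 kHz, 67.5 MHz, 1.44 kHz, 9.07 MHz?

71.8 kHz = 71800 Hz
67.5 MHz = 67500000 Hz
1.44 kHz = 1440 Hz
9.07 MHz = 9070000 Hz

67.5 MHz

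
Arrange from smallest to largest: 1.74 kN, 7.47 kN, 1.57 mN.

1.74 kN = 1740 N
7.47 kN = 7470 N
1.57 mN = 0.00157 N

1.57 mN < 1.74 kN < 7.47 kN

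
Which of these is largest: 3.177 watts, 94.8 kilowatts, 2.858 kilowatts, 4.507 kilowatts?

3.177 watts = 3.177 watts
94.8 kilowatts = 94800 watts
2.858 kilowatts = 2858 watts
4.507 kilowatts = 4507 watts

94.8 kilowatts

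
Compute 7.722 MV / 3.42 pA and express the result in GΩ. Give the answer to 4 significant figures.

(7.722e6) / (3.42e-12) = 2.25789e18 Ω

2258000000 GΩ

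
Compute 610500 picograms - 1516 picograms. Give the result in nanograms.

In nanograms:
  610500 picograms = 610500 × 10^-3 nanograms = 610.5
  1516 picograms = 1516 × 10^-3 nanograms = 1.516
Difference: 610.5 - 1.516 = 608.984

608.984 nanograms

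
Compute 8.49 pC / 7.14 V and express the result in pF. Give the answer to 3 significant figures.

(8.49 × 10^-12) / (7.14) = 1.1891 × 10^-12 F

1.19 pF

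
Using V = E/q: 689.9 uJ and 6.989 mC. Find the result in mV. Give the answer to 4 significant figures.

98.71 mV

(689.9e-6) / (6.989e-3) = 98.7123e-3 V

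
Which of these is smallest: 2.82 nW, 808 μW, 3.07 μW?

2.82 nW

2.82 nW = 0.00000000282 W
808 μW = 0.000808 W
3.07 μW = 0.00000307 W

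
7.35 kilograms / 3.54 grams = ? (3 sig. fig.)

(7.35 × 10^3) / (3.54) = 2.076 × 10^3

2080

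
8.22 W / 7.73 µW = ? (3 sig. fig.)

1060000

(8.22) / (7.73 × 10^-6) = 1.063 × 10^6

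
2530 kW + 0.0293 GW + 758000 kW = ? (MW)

789.83 MW

In MW:
  2530 kW = 2530 × 10^-3 MW = 2.53
  0.0293 GW = 0.0293 × 10^3 MW = 29.3
  758000 kW = 758000 × 10^-3 MW = 758
Sum: 2.53 + 29.3 + 758 = 789.83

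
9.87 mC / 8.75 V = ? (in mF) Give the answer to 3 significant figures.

1.13 mF

(9.87 × 10^-3) / (8.75) = 1.128 × 10^-3 F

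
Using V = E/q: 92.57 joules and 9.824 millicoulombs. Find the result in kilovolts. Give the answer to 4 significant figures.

9.423 kilovolts

(92.57) / (9.824 × 10^-3) = 9.42284 × 10^3 V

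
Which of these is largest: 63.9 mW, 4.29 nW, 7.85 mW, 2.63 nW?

63.9 mW = 0.0639 W
4.29 nW = 0.00000000429 W
7.85 mW = 0.00785 W
2.63 nW = 0.00000000263 W

63.9 mW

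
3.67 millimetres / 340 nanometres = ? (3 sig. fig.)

10800

(3.67 × 10^-3) / (340 × 10^-9) = 0.01079 × 10^6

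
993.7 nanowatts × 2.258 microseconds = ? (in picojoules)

993.7 × 10⁻⁹ × 2.258 × 10⁻⁶ = 2243.7746 × 10⁻¹⁵ J

2.2437746 picojoules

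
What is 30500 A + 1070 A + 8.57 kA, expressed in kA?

40.14 kA

In kA:
  30500 A = 30500 × 10^-3 kA = 30.5
  1070 A = 1070 × 10^-3 kA = 1.07
  8.57 kA → 8.57
Sum: 30.5 + 1.07 + 8.57 = 40.14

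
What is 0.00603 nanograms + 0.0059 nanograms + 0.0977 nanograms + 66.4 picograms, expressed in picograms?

In picograms:
  0.00603 nanograms = 0.00603 × 10^3 picograms = 6.03
  0.0059 nanograms = 0.0059 × 10^3 picograms = 5.9
  0.0977 nanograms = 0.0977 × 10^3 picograms = 97.7
  66.4 picograms → 66.4
Sum: 6.03 + 5.9 + 97.7 + 66.4 = 176.03

176.03 picograms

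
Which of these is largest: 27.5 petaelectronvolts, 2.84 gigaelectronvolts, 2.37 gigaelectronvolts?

27.5 petaelectronvolts = 27500000000000000 electronvolts
2.84 gigaelectronvolts = 2840000000 electronvolts
2.37 gigaelectronvolts = 2370000000 electronvolts

27.5 petaelectronvolts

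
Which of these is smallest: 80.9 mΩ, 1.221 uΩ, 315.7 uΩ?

80.9 mΩ = 0.0809 Ω
1.221 uΩ = 0.000001221 Ω
315.7 uΩ = 0.0003157 Ω

1.221 uΩ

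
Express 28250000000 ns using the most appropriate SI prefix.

= 28.25 s; mantissa already in [1, 1000).

28.25 s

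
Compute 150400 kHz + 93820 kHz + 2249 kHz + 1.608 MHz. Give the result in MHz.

In MHz:
  150400 kHz = 150400 × 10^-3 MHz = 150.4
  93820 kHz = 93820 × 10^-3 MHz = 93.82
  2249 kHz = 2249 × 10^-3 MHz = 2.249
  1.608 MHz → 1.608
Sum: 150.4 + 93.82 + 2.249 + 1.608 = 248.077

248.077 MHz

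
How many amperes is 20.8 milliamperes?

milli = 10^-3, (no prefix) = 10^0; factor is 10^-3.
20.8 × 10^-3 = 0.0208

0.0208 amperes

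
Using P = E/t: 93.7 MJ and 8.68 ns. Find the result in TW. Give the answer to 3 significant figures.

(93.7 × 10⁶) / (8.68 × 10⁻⁹) = 10.795 × 10¹⁵ W

10800 TW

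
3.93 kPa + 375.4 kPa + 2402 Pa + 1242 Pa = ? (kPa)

In kPa:
  3.93 kPa → 3.93
  375.4 kPa → 375.4
  2402 Pa = 2402e-3 kPa = 2.402
  1242 Pa = 1242e-3 kPa = 1.242
Sum: 3.93 + 375.4 + 2.402 + 1.242 = 382.974

382.974 kPa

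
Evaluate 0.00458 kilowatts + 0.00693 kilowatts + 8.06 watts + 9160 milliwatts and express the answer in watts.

28.73 watts

In watts:
  0.00458 kilowatts = 0.00458 × 10^3 watts = 4.58
  0.00693 kilowatts = 0.00693 × 10^3 watts = 6.93
  8.06 watts → 8.06
  9160 milliwatts = 9160 × 10^-3 watts = 9.16
Sum: 4.58 + 6.93 + 8.06 + 9.16 = 28.73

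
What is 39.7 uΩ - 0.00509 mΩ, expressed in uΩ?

34.61 uΩ

In uΩ:
  39.7 uΩ → 39.7
  0.00509 mΩ = 0.00509 × 10^3 uΩ = 5.09
Difference: 39.7 - 5.09 = 34.61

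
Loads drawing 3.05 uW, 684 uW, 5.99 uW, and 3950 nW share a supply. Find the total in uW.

In uW:
  3.05 uW → 3.05
  684 uW → 684
  5.99 uW → 5.99
  3950 nW = 3950 × 10^-3 uW = 3.95
Sum: 3.05 + 684 + 5.99 + 3.95 = 696.99

696.99 uW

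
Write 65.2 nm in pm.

65200 pm

nano = 10^-9, pico = 10^-12; factor is 10^3.
65.2 × 10^3 = 65200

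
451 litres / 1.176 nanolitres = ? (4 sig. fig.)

(451) / (1.176 × 10⁻⁹) = 383.5 × 10⁹

383500000000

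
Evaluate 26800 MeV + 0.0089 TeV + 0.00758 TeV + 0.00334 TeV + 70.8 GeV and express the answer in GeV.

In GeV:
  26800 MeV = 26800 × 10^-3 GeV = 26.8
  0.0089 TeV = 0.0089 × 10^3 GeV = 8.9
  0.00758 TeV = 0.00758 × 10^3 GeV = 7.58
  0.00334 TeV = 0.00334 × 10^3 GeV = 3.34
  70.8 GeV → 70.8
Sum: 26.8 + 8.9 + 7.58 + 3.34 + 70.8 = 117.42

117.42 GeV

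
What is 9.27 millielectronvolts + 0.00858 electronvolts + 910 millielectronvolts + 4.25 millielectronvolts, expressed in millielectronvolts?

In millielectronvolts:
  9.27 millielectronvolts → 9.27
  0.00858 electronvolts = 0.00858e3 millielectronvolts = 8.58
  910 millielectronvolts → 910
  4.25 millielectronvolts → 4.25
Sum: 9.27 + 8.58 + 910 + 4.25 = 932.1

932.1 millielectronvolts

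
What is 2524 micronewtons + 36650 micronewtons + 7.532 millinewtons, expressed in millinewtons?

46.706 millinewtons

In millinewtons:
  2524 micronewtons = 2524e-3 millinewtons = 2.524
  36650 micronewtons = 36650e-3 millinewtons = 36.65
  7.532 millinewtons → 7.532
Sum: 2.524 + 36.65 + 7.532 = 46.706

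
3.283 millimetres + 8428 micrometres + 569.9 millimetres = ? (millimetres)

581.611 millimetres

In millimetres:
  3.283 millimetres → 3.283
  8428 micrometres = 8428e-3 millimetres = 8.428
  569.9 millimetres → 569.9
Sum: 3.283 + 8.428 + 569.9 = 581.611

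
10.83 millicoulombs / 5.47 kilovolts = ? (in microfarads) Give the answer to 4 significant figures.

1.980 microfarads

(10.83 × 10^-3) / (5.47 × 10^3) = 1.97989 × 10^-6 F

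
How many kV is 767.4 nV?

0.0000000007674 kV

nano = 1e-9, kilo = 1e3; factor is 1e-12.
767.4 × 1e-12 = 0.0000000007674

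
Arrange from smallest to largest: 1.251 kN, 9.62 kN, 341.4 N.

1.251 kN = 1251 N
9.62 kN = 9620 N
341.4 N = 341.4 N

341.4 N < 1.251 kN < 9.62 kN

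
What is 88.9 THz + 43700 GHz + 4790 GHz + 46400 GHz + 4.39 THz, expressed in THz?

In THz:
  88.9 THz → 88.9
  43700 GHz = 43700 × 10⁻³ THz = 43.7
  4790 GHz = 4790 × 10⁻³ THz = 4.79
  46400 GHz = 46400 × 10⁻³ THz = 46.4
  4.39 THz → 4.39
Sum: 88.9 + 43.7 + 4.79 + 46.4 + 4.39 = 188.18

188.18 THz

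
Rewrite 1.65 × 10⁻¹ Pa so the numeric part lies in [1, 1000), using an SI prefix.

165 mPa

= 165 × 10⁻³ Pa; 10⁻³ is milli.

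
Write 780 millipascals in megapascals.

milli = 10^-3, mega = 10^6; factor is 10^-9.
780 × 10^-9 = 0.00000078

0.00000078 megapascals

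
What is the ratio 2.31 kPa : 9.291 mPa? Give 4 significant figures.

(2.31 × 10³) / (9.291 × 10⁻³) = 0.24863 × 10⁶

248600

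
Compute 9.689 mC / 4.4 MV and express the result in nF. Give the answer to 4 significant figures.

2.202 nF

(9.689 × 10^-3) / (4.4 × 10^6) = 2.20205 × 10^-9 F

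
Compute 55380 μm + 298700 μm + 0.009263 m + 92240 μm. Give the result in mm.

In mm:
  55380 μm = 55380 × 10^-3 mm = 55.38
  298700 μm = 298700 × 10^-3 mm = 298.7
  0.009263 m = 0.009263 × 10^3 mm = 9.263
  92240 μm = 92240 × 10^-3 mm = 92.24
Sum: 55.38 + 298.7 + 9.263 + 92.24 = 455.583

455.583 mm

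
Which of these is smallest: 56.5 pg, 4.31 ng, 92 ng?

56.5 pg = 0.0000000000565 g
4.31 ng = 0.00000000431 g
92 ng = 0.000000092 g

56.5 pg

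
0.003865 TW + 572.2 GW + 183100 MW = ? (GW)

759.165 GW

In GW:
  0.003865 TW = 0.003865 × 10³ GW = 3.865
  572.2 GW → 572.2
  183100 MW = 183100 × 10⁻³ GW = 183.1
Sum: 3.865 + 572.2 + 183.1 = 759.165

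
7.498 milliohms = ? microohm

milli = 10⁻³, micro = 10⁻⁶; factor is 10³.
7.498 × 10³ = 7498

7498 microohms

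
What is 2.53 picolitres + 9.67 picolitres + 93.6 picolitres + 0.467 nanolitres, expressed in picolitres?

In picolitres:
  2.53 picolitres → 2.53
  9.67 picolitres → 9.67
  93.6 picolitres → 93.6
  0.467 nanolitres = 0.467e3 picolitres = 467
Sum: 2.53 + 9.67 + 93.6 + 467 = 572.8

572.8 picolitres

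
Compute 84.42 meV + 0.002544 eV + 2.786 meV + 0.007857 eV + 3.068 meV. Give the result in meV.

In meV:
  84.42 meV → 84.42
  0.002544 eV = 0.002544e3 meV = 2.544
  2.786 meV → 2.786
  0.007857 eV = 0.007857e3 meV = 7.857
  3.068 meV → 3.068
Sum: 84.42 + 2.544 + 2.786 + 7.857 + 3.068 = 100.675

100.675 meV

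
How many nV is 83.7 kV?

83700000000000 nV

kilo = 10^3, nano = 10^-9; factor is 10^12.
83.7 × 10^12 = 83700000000000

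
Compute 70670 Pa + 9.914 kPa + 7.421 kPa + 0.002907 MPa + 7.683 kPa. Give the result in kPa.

In kPa:
  70670 Pa = 70670 × 10⁻³ kPa = 70.67
  9.914 kPa → 9.914
  7.421 kPa → 7.421
  0.002907 MPa = 0.002907 × 10³ kPa = 2.907
  7.683 kPa → 7.683
Sum: 70.67 + 9.914 + 7.421 + 2.907 + 7.683 = 98.595

98.595 kPa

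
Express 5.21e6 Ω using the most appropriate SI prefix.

5.21 MΩ

= 5.21e6 Ω; 1e6 is mega.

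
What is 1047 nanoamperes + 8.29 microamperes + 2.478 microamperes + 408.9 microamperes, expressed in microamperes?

In microamperes:
  1047 nanoamperes = 1047e-3 microamperes = 1.047
  8.29 microamperes → 8.29
  2.478 microamperes → 2.478
  408.9 microamperes → 408.9
Sum: 1.047 + 8.29 + 2.478 + 408.9 = 420.715

420.715 microamperes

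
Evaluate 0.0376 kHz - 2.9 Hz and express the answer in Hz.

In Hz:
  0.0376 kHz = 0.0376e3 Hz = 37.6
  2.9 Hz → 2.9
Difference: 37.6 - 2.9 = 34.7

34.7 Hz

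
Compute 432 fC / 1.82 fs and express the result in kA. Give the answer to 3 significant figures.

0.237 kA

(432 × 10^-15) / (1.82 × 10^-15) = 237.36 A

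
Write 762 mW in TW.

0.000000000000762 TW

milli = 1e-3, tera = 1e12; factor is 1e-15.
762 × 1e-15 = 0.000000000000762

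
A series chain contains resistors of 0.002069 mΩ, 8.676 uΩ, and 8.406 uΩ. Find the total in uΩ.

In uΩ:
  0.002069 mΩ = 0.002069 × 10^3 uΩ = 2.069
  8.676 uΩ → 8.676
  8.406 uΩ → 8.406
Sum: 2.069 + 8.676 + 8.406 = 19.151

19.151 uΩ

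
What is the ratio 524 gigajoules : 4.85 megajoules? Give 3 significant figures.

108000

(524 × 10^9) / (4.85 × 10^6) = 108 × 10^3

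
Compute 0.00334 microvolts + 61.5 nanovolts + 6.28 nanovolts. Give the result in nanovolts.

In nanovolts:
  0.00334 microvolts = 0.00334 × 10^3 nanovolts = 3.34
  61.5 nanovolts → 61.5
  6.28 nanovolts → 6.28
Sum: 3.34 + 61.5 + 6.28 = 71.12

71.12 nanovolts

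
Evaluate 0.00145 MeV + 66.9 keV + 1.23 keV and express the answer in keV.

In keV:
  0.00145 MeV = 0.00145 × 10³ keV = 1.45
  66.9 keV → 66.9
  1.23 keV → 1.23
Sum: 1.45 + 66.9 + 1.23 = 69.58

69.58 keV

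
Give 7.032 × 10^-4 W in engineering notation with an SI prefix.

= 703.2 × 10^-6 W; 10^-6 is micro.

703.2 uW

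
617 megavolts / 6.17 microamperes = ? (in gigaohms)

(617 × 10⁶) / (6.17 × 10⁻⁶) = 100 × 10¹² Ω

100000 gigaohms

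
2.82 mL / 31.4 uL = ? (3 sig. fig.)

(2.82 × 10⁻³) / (31.4 × 10⁻⁶) = 0.08981 × 10³

89.8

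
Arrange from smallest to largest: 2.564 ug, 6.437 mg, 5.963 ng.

2.564 ug = 0.000002564 g
6.437 mg = 0.006437 g
5.963 ng = 0.000000005963 g

5.963 ng < 2.564 ug < 6.437 mg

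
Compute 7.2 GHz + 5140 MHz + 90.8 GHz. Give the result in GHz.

103.14 GHz

In GHz:
  7.2 GHz → 7.2
  5140 MHz = 5140 × 10⁻³ GHz = 5.14
  90.8 GHz → 90.8
Sum: 7.2 + 5.14 + 90.8 = 103.14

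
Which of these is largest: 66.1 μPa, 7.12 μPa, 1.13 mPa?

66.1 μPa = 0.0000661 Pa
7.12 μPa = 0.00000712 Pa
1.13 mPa = 0.00113 Pa

1.13 mPa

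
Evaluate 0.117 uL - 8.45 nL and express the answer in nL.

108.55 nL

In nL:
  0.117 uL = 0.117 × 10^3 nL = 117
  8.45 nL → 8.45
Difference: 117 - 8.45 = 108.55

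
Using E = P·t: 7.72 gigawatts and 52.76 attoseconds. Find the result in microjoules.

0.4073072 microjoules

7.72e9 × 52.76e-18 = 407.3072e-9 J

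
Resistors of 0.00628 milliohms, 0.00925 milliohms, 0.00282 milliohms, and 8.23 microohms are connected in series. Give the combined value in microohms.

26.58 microohms

In microohms:
  0.00628 milliohms = 0.00628 × 10³ microohms = 6.28
  0.00925 milliohms = 0.00925 × 10³ microohms = 9.25
  0.00282 milliohms = 0.00282 × 10³ microohms = 2.82
  8.23 microohms → 8.23
Sum: 6.28 + 9.25 + 2.82 + 8.23 = 26.58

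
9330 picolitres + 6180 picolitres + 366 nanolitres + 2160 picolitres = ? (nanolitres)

In nanolitres:
  9330 picolitres = 9330e-3 nanolitres = 9.33
  6180 picolitres = 6180e-3 nanolitres = 6.18
  366 nanolitres → 366
  2160 picolitres = 2160e-3 nanolitres = 2.16
Sum: 9.33 + 6.18 + 366 + 2.16 = 383.67

383.67 nanolitres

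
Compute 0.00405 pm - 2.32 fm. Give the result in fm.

In fm:
  0.00405 pm = 0.00405e3 fm = 4.05
  2.32 fm → 2.32
Difference: 4.05 - 2.32 = 1.73

1.73 fm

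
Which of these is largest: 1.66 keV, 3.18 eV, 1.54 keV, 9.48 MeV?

1.66 keV = 1660 eV
3.18 eV = 3.18 eV
1.54 keV = 1540 eV
9.48 MeV = 9480000 eV

9.48 MeV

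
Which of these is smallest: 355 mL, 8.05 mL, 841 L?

355 mL = 0.355 L
8.05 mL = 0.00805 L
841 L = 841 L

8.05 mL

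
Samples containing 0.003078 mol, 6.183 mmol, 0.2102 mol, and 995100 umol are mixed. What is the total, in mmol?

1214.561 mmol

In mmol:
  0.003078 mol = 0.003078e3 mmol = 3.078
  6.183 mmol → 6.183
  0.2102 mol = 0.2102e3 mmol = 210.2
  995100 umol = 995100e-3 mmol = 995.1
Sum: 3.078 + 6.183 + 210.2 + 995.1 = 1214.561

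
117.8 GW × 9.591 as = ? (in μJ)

1.1298198 μJ

117.8 × 10^9 × 9.591 × 10^-18 = 1129.8198 × 10^-9 J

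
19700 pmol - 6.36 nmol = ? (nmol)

In nmol:
  19700 pmol = 19700 × 10⁻³ nmol = 19.7
  6.36 nmol → 6.36
Difference: 19.7 - 6.36 = 13.34

13.34 nmol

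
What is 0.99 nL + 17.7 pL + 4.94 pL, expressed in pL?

1012.64 pL

In pL:
  0.99 nL = 0.99 × 10³ pL = 990
  17.7 pL → 17.7
  4.94 pL → 4.94
Sum: 990 + 17.7 + 4.94 = 1012.64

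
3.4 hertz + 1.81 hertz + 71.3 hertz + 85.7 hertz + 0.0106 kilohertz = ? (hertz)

172.81 hertz

In hertz:
  3.4 hertz → 3.4
  1.81 hertz → 1.81
  71.3 hertz → 71.3
  85.7 hertz → 85.7
  0.0106 kilohertz = 0.0106e3 hertz = 10.6
Sum: 3.4 + 1.81 + 71.3 + 85.7 + 10.6 = 172.81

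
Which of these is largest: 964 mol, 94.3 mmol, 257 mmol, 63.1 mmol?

964 mol

964 mol = 964 mol
94.3 mmol = 0.0943 mol
257 mmol = 0.257 mol
63.1 mmol = 0.0631 mol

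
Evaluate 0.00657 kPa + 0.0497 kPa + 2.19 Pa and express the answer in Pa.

In Pa:
  0.00657 kPa = 0.00657 × 10³ Pa = 6.57
  0.0497 kPa = 0.0497 × 10³ Pa = 49.7
  2.19 Pa → 2.19
Sum: 6.57 + 49.7 + 2.19 = 58.46

58.46 Pa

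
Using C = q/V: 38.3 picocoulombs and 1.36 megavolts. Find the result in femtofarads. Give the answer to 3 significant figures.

0.0282 femtofarads

(38.3 × 10⁻¹²) / (1.36 × 10⁶) = 28.162 × 10⁻¹⁸ F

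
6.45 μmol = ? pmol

6450000 pmol

micro = 10^-6, pico = 10^-12; factor is 10^6.
6.45 × 10^6 = 6450000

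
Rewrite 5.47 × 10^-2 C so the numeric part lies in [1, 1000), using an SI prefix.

= 54.7 × 10^-3 C; 10^-3 is milli.

54.7 mC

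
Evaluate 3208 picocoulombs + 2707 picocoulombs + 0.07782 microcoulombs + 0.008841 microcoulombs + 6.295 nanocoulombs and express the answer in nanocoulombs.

In nanocoulombs:
  3208 picocoulombs = 3208e-3 nanocoulombs = 3.208
  2707 picocoulombs = 2707e-3 nanocoulombs = 2.707
  0.07782 microcoulombs = 0.07782e3 nanocoulombs = 77.82
  0.008841 microcoulombs = 0.008841e3 nanocoulombs = 8.841
  6.295 nanocoulombs → 6.295
Sum: 3.208 + 2.707 + 77.82 + 8.841 + 6.295 = 98.871

98.871 nanocoulombs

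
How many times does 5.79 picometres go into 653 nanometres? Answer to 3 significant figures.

113000

(653e-9) / (5.79e-12) = 112.8e3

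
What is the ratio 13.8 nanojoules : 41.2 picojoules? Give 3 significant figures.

335

(13.8e-9) / (41.2e-12) = 0.335e3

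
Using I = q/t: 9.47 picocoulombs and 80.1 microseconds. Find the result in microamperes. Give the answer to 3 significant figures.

0.118 microamperes

(9.47e-12) / (80.1e-6) = 0.11823e-6 A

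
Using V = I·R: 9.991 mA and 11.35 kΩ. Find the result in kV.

9.991e-3 × 11.35e3 = 113.39785 V

0.11339785 kV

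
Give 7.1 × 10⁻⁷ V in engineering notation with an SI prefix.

710 nV

= 710 × 10⁻⁹ V; 10⁻⁹ is nano.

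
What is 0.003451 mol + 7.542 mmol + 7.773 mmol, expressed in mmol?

18.766 mmol

In mmol:
  0.003451 mol = 0.003451 × 10^3 mmol = 3.451
  7.542 mmol → 7.542
  7.773 mmol → 7.773
Sum: 3.451 + 7.542 + 7.773 = 18.766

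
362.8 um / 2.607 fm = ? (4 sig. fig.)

139200000000

(362.8 × 10⁻⁶) / (2.607 × 10⁻¹⁵) = 139.16 × 10⁹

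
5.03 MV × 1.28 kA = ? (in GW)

5.03e6 × 1.28e3 = 6.4384e9 W

6.4384 GW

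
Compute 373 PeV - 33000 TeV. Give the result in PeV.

340 PeV

In PeV:
  373 PeV → 373
  33000 TeV = 33000 × 10⁻³ PeV = 33
Difference: 373 - 33 = 340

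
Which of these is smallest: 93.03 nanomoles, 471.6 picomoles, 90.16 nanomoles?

93.03 nanomoles = 0.00000009303 moles
471.6 picomoles = 0.0000000004716 moles
90.16 nanomoles = 0.00000009016 moles

471.6 picomoles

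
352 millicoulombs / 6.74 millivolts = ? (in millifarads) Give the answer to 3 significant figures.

(352e-3) / (6.74e-3) = 52.226 F

52200 millifarads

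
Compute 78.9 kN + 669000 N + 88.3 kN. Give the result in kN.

In kN:
  78.9 kN → 78.9
  669000 N = 669000 × 10⁻³ kN = 669
  88.3 kN → 88.3
Sum: 78.9 + 669 + 88.3 = 836.2

836.2 kN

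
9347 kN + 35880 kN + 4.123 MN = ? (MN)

In MN:
  9347 kN = 9347 × 10⁻³ MN = 9.347
  35880 kN = 35880 × 10⁻³ MN = 35.88
  4.123 MN → 4.123
Sum: 9.347 + 35.88 + 4.123 = 49.35

49.35 MN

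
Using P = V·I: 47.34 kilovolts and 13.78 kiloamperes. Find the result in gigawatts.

0.6523452 gigawatts

47.34 × 10^3 × 13.78 × 10^3 = 652.3452 × 10^6 W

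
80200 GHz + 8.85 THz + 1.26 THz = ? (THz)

In THz:
  80200 GHz = 80200e-3 THz = 80.2
  8.85 THz → 8.85
  1.26 THz → 1.26
Sum: 80.2 + 8.85 + 1.26 = 90.31

90.31 THz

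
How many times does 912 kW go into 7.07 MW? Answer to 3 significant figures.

(7.07 × 10^6) / (912 × 10^3) = 0.007752 × 10^3

7.75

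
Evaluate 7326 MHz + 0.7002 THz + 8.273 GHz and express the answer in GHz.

715.799 GHz

In GHz:
  7326 MHz = 7326e-3 GHz = 7.326
  0.7002 THz = 0.7002e3 GHz = 700.2
  8.273 GHz → 8.273
Sum: 7.326 + 700.2 + 8.273 = 715.799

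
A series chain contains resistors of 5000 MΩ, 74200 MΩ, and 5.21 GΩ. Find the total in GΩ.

84.41 GΩ

In GΩ:
  5000 MΩ = 5000 × 10^-3 GΩ = 5
  74200 MΩ = 74200 × 10^-3 GΩ = 74.2
  5.21 GΩ → 5.21
Sum: 5 + 74.2 + 5.21 = 84.41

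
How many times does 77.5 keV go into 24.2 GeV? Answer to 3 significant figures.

(24.2e9) / (77.5e3) = 0.3123e6

312000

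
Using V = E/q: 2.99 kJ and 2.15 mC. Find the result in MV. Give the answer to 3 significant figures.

1.39 MV

(2.99 × 10³) / (2.15 × 10⁻³) = 1.3907 × 10⁶ V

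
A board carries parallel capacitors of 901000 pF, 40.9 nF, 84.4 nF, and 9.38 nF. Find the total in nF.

1035.68 nF

In nF:
  901000 pF = 901000e-3 nF = 901
  40.9 nF → 40.9
  84.4 nF → 84.4
  9.38 nF → 9.38
Sum: 901 + 40.9 + 84.4 + 9.38 = 1035.68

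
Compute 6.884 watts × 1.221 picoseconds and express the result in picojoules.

8.405364 picojoules

6.884 × 1.221 × 10^-12 = 8.405364 × 10^-12 J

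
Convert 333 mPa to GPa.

0.000000000333 GPa

milli = 10⁻³, giga = 10⁹; factor is 10⁻¹².
333 × 10⁻¹² = 0.000000000333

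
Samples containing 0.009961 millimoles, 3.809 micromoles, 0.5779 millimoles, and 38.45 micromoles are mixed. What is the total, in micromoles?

630.12 micromoles

In micromoles:
  0.009961 millimoles = 0.009961 × 10³ micromoles = 9.961
  3.809 micromoles → 3.809
  0.5779 millimoles = 0.5779 × 10³ micromoles = 577.9
  38.45 micromoles → 38.45
Sum: 9.961 + 3.809 + 577.9 + 38.45 = 630.12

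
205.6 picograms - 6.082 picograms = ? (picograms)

In picograms:
  205.6 picograms → 205.6
  6.082 picograms → 6.082
Difference: 205.6 - 6.082 = 199.518

199.518 picograms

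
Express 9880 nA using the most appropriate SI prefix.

= 9.88 × 10⁻⁶ A; 10⁻⁶ is micro.

9.88 uA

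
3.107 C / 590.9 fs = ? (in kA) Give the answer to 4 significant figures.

(3.107) / (590.9 × 10^-15) = 0.00525808 × 10^15 A

5258000000 kA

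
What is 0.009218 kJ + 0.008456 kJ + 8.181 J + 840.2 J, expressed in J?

In J:
  0.009218 kJ = 0.009218e3 J = 9.218
  0.008456 kJ = 0.008456e3 J = 8.456
  8.181 J → 8.181
  840.2 J → 840.2
Sum: 9.218 + 8.456 + 8.181 + 840.2 = 866.055

866.055 J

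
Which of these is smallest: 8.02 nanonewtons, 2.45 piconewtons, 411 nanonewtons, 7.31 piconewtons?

8.02 nanonewtons = 0.00000000802 newtons
2.45 piconewtons = 0.00000000000245 newtons
411 nanonewtons = 0.000000411 newtons
7.31 piconewtons = 0.00000000000731 newtons

2.45 piconewtons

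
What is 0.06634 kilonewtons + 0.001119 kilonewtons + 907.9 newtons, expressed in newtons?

975.359 newtons

In newtons:
  0.06634 kilonewtons = 0.06634 × 10³ newtons = 66.34
  0.001119 kilonewtons = 0.001119 × 10³ newtons = 1.119
  907.9 newtons → 907.9
Sum: 66.34 + 1.119 + 907.9 = 975.359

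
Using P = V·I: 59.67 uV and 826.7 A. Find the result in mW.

59.67 × 10^-6 × 826.7 = 49329.189 × 10^-6 W

49.329189 mW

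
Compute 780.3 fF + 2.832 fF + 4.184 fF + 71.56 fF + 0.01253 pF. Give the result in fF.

871.406 fF

In fF:
  780.3 fF → 780.3
  2.832 fF → 2.832
  4.184 fF → 4.184
  71.56 fF → 71.56
  0.01253 pF = 0.01253 × 10^3 fF = 12.53
Sum: 780.3 + 2.832 + 4.184 + 71.56 + 12.53 = 871.406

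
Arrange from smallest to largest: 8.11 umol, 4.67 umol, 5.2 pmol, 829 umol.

5.2 pmol < 4.67 umol < 8.11 umol < 829 umol

8.11 umol = 0.00000811 mol
4.67 umol = 0.00000467 mol
5.2 pmol = 0.0000000000052 mol
829 umol = 0.000829 mol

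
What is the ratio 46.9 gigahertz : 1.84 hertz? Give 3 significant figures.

(46.9e9) / (1.84) = 25.49e9

25500000000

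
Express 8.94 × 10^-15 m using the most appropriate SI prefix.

8.94 fm

= 8.94 × 10^-15 m; 10^-15 is femto.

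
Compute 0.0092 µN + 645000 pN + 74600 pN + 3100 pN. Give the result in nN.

In nN:
  0.0092 µN = 0.0092e3 nN = 9.2
  645000 pN = 645000e-3 nN = 645
  74600 pN = 74600e-3 nN = 74.6
  3100 pN = 3100e-3 nN = 3.1
Sum: 9.2 + 645 + 74.6 + 3.1 = 731.9

731.9 nN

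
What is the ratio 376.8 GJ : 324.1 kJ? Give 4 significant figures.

1163000

(376.8e9) / (324.1e3) = 1.1626e6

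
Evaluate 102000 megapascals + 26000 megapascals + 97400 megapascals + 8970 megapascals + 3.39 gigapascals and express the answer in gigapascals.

In gigapascals:
  102000 megapascals = 102000 × 10^-3 gigapascals = 102
  26000 megapascals = 26000 × 10^-3 gigapascals = 26
  97400 megapascals = 97400 × 10^-3 gigapascals = 97.4
  8970 megapascals = 8970 × 10^-3 gigapascals = 8.97
  3.39 gigapascals → 3.39
Sum: 102 + 26 + 97.4 + 8.97 + 3.39 = 237.76

237.76 gigapascals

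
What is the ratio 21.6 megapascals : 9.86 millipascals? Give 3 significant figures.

(21.6 × 10^6) / (9.86 × 10^-3) = 2.191 × 10^9

2190000000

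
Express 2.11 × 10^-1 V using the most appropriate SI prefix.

211 mV

= 211 × 10^-3 V; 10^-3 is milli.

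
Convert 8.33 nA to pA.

nano = 1e-9, pico = 1e-12; factor is 1e3.
8.33 × 1e3 = 8330

8330 pA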